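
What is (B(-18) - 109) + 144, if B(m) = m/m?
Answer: 36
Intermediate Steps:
B(m) = 1
(B(-18) - 109) + 144 = (1 - 109) + 144 = -108 + 144 = 36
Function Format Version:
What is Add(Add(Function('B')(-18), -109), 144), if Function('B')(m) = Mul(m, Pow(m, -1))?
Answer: 36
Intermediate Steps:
Function('B')(m) = 1
Add(Add(Function('B')(-18), -109), 144) = Add(Add(1, -109), 144) = Add(-108, 144) = 36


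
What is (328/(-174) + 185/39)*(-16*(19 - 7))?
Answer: -206912/377 ≈ -548.84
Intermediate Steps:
(328/(-174) + 185/39)*(-16*(19 - 7)) = (328*(-1/174) + 185*(1/39))*(-16*12) = (-164/87 + 185/39)*(-192) = (3233/1131)*(-192) = -206912/377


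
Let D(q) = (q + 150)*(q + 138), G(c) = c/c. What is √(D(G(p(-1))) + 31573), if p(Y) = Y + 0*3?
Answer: √52562 ≈ 229.26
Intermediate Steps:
p(Y) = Y (p(Y) = Y + 0 = Y)
G(c) = 1
D(q) = (138 + q)*(150 + q) (D(q) = (150 + q)*(138 + q) = (138 + q)*(150 + q))
√(D(G(p(-1))) + 31573) = √((20700 + 1² + 288*1) + 31573) = √((20700 + 1 + 288) + 31573) = √(20989 + 31573) = √52562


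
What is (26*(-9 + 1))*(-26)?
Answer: 5408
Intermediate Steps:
(26*(-9 + 1))*(-26) = (26*(-8))*(-26) = -208*(-26) = 5408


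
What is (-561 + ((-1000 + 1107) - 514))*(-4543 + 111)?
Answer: 4290176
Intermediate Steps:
(-561 + ((-1000 + 1107) - 514))*(-4543 + 111) = (-561 + (107 - 514))*(-4432) = (-561 - 407)*(-4432) = -968*(-4432) = 4290176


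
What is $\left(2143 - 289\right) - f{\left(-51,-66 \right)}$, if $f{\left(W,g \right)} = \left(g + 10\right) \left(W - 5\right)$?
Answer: $-1282$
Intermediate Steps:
$f{\left(W,g \right)} = \left(-5 + W\right) \left(10 + g\right)$ ($f{\left(W,g \right)} = \left(10 + g\right) \left(-5 + W\right) = \left(-5 + W\right) \left(10 + g\right)$)
$\left(2143 - 289\right) - f{\left(-51,-66 \right)} = \left(2143 - 289\right) - \left(-50 - -330 + 10 \left(-51\right) - -3366\right) = \left(2143 - 289\right) - \left(-50 + 330 - 510 + 3366\right) = 1854 - 3136 = -1282$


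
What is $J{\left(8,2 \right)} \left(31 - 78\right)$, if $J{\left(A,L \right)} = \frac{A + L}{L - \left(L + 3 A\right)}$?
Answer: $\frac{235}{12} \approx 19.583$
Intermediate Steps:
$J{\left(A,L \right)} = - \frac{A + L}{3 A}$ ($J{\left(A,L \right)} = \frac{A + L}{L - \left(L + 3 A\right)} = \frac{A + L}{\left(-3\right) A} = \left(A + L\right) \left(- \frac{1}{3 A}\right) = - \frac{A + L}{3 A}$)
$J{\left(8,2 \right)} \left(31 - 78\right) = \frac{\left(-1\right) 8 - 2}{3 \cdot 8} \left(31 - 78\right) = \frac{1}{3} \cdot \frac{1}{8} \left(-8 - 2\right) \left(-47\right) = \frac{1}{3} \cdot \frac{1}{8} \left(-10\right) \left(-47\right) = \left(- \frac{5}{12}\right) \left(-47\right) = \frac{235}{12}$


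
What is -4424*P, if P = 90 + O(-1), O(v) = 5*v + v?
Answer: -371616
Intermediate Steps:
O(v) = 6*v
P = 84 (P = 90 + 6*(-1) = 90 - 6 = 84)
-4424*P = -4424*84 = -371616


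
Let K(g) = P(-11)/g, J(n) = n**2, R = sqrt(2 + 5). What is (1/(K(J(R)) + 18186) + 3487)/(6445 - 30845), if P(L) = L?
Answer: -110965931/776475100 ≈ -0.14291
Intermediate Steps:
R = sqrt(7) ≈ 2.6458
K(g) = -11/g
(1/(K(J(R)) + 18186) + 3487)/(6445 - 30845) = (1/(-11/((sqrt(7))**2) + 18186) + 3487)/(6445 - 30845) = (1/(-11/7 + 18186) + 3487)/(-24400) = (1/(-11*1/7 + 18186) + 3487)*(-1/24400) = (1/(-11/7 + 18186) + 3487)*(-1/24400) = (1/(127291/7) + 3487)*(-1/24400) = (7/127291 + 3487)*(-1/24400) = (443863724/127291)*(-1/24400) = -110965931/776475100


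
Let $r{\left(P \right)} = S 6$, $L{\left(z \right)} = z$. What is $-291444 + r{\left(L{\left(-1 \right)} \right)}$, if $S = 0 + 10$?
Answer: $-291384$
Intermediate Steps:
$S = 10$
$r{\left(P \right)} = 60$ ($r{\left(P \right)} = 10 \cdot 6 = 60$)
$-291444 + r{\left(L{\left(-1 \right)} \right)} = -291444 + 60 = -291384$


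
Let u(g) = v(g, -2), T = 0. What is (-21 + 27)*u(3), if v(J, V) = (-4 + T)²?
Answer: 96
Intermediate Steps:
v(J, V) = 16 (v(J, V) = (-4 + 0)² = (-4)² = 16)
u(g) = 16
(-21 + 27)*u(3) = (-21 + 27)*16 = 6*16 = 96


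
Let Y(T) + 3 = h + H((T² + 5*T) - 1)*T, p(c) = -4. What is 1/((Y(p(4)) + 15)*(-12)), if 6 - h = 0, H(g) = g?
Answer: -1/456 ≈ -0.0021930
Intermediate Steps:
h = 6 (h = 6 - 1*0 = 6 + 0 = 6)
Y(T) = 3 + T*(-1 + T² + 5*T) (Y(T) = -3 + (6 + ((T² + 5*T) - 1)*T) = -3 + (6 + (-1 + T² + 5*T)*T) = -3 + (6 + T*(-1 + T² + 5*T)) = 3 + T*(-1 + T² + 5*T))
1/((Y(p(4)) + 15)*(-12)) = 1/(((3 - 4*(-1 + (-4)² + 5*(-4))) + 15)*(-12)) = 1/(((3 - 4*(-1 + 16 - 20)) + 15)*(-12)) = 1/(((3 - 4*(-5)) + 15)*(-12)) = 1/(((3 + 20) + 15)*(-12)) = 1/((23 + 15)*(-12)) = 1/(38*(-12)) = 1/(-456) = -1/456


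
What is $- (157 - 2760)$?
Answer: $2603$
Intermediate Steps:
$- (157 - 2760) = \left(-1\right) \left(-2603\right) = 2603$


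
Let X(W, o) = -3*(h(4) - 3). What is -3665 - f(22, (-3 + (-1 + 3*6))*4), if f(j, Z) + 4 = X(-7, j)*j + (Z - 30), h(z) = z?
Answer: -3621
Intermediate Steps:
X(W, o) = -3 (X(W, o) = -3*(4 - 3) = -3*1 = -3)
f(j, Z) = -34 + Z - 3*j (f(j, Z) = -4 + (-3*j + (Z - 30)) = -4 + (-3*j + (-30 + Z)) = -4 + (-30 + Z - 3*j) = -34 + Z - 3*j)
-3665 - f(22, (-3 + (-1 + 3*6))*4) = -3665 - (-34 + (-3 + (-1 + 3*6))*4 - 3*22) = -3665 - (-34 + (-3 + (-1 + 18))*4 - 66) = -3665 - (-34 + (-3 + 17)*4 - 66) = -3665 - (-34 + 14*4 - 66) = -3665 - (-34 + 56 - 66) = -3665 - 1*(-44) = -3665 + 44 = -3621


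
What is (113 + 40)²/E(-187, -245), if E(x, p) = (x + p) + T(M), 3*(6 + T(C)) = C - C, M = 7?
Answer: -7803/146 ≈ -53.445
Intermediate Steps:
T(C) = -6 (T(C) = -6 + (C - C)/3 = -6 + (⅓)*0 = -6 + 0 = -6)
E(x, p) = -6 + p + x (E(x, p) = (x + p) - 6 = (p + x) - 6 = -6 + p + x)
(113 + 40)²/E(-187, -245) = (113 + 40)²/(-6 - 245 - 187) = 153²/(-438) = 23409*(-1/438) = -7803/146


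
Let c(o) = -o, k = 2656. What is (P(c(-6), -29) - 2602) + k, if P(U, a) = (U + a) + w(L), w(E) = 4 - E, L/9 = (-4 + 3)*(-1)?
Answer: 26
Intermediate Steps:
L = 9 (L = 9*((-4 + 3)*(-1)) = 9*(-1*(-1)) = 9*1 = 9)
P(U, a) = -5 + U + a (P(U, a) = (U + a) + (4 - 1*9) = (U + a) + (4 - 9) = (U + a) - 5 = -5 + U + a)
(P(c(-6), -29) - 2602) + k = ((-5 - 1*(-6) - 29) - 2602) + 2656 = ((-5 + 6 - 29) - 2602) + 2656 = (-28 - 2602) + 2656 = -2630 + 2656 = 26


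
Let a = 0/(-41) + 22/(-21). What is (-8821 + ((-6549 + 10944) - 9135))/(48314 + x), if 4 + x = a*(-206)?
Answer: -284781/1019042 ≈ -0.27946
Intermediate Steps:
a = -22/21 (a = 0*(-1/41) + 22*(-1/21) = 0 - 22/21 = -22/21 ≈ -1.0476)
x = 4448/21 (x = -4 - 22/21*(-206) = -4 + 4532/21 = 4448/21 ≈ 211.81)
(-8821 + ((-6549 + 10944) - 9135))/(48314 + x) = (-8821 + ((-6549 + 10944) - 9135))/(48314 + 4448/21) = (-8821 + (4395 - 9135))/(1019042/21) = (-8821 - 4740)*(21/1019042) = -13561*21/1019042 = -284781/1019042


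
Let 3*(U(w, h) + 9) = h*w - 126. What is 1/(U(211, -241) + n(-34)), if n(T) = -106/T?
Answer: -51/866909 ≈ -5.8830e-5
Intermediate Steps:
U(w, h) = -51 + h*w/3 (U(w, h) = -9 + (h*w - 126)/3 = -9 + (-126 + h*w)/3 = -9 + (-42 + h*w/3) = -51 + h*w/3)
1/(U(211, -241) + n(-34)) = 1/((-51 + (⅓)*(-241)*211) - 106/(-34)) = 1/((-51 - 50851/3) - 106*(-1/34)) = 1/(-51004/3 + 53/17) = 1/(-866909/51) = -51/866909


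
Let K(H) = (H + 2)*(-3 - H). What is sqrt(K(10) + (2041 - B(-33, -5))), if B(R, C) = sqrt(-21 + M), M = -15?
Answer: sqrt(1885 - 6*I) ≈ 43.417 - 0.0691*I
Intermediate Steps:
B(R, C) = 6*I (B(R, C) = sqrt(-21 - 15) = sqrt(-36) = 6*I)
K(H) = (-3 - H)*(2 + H) (K(H) = (2 + H)*(-3 - H) = (-3 - H)*(2 + H))
sqrt(K(10) + (2041 - B(-33, -5))) = sqrt((-6 - 1*10**2 - 5*10) + (2041 - 6*I)) = sqrt((-6 - 1*100 - 50) + (2041 - 6*I)) = sqrt((-6 - 100 - 50) + (2041 - 6*I)) = sqrt(-156 + (2041 - 6*I)) = sqrt(1885 - 6*I)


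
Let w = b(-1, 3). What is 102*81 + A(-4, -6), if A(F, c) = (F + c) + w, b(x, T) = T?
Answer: 8255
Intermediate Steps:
w = 3
A(F, c) = 3 + F + c (A(F, c) = (F + c) + 3 = 3 + F + c)
102*81 + A(-4, -6) = 102*81 + (3 - 4 - 6) = 8262 - 7 = 8255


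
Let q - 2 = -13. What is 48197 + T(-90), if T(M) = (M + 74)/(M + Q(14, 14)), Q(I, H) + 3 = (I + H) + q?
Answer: 915747/19 ≈ 48197.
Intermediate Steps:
q = -11 (q = 2 - 13 = -11)
Q(I, H) = -14 + H + I (Q(I, H) = -3 + ((I + H) - 11) = -3 + ((H + I) - 11) = -3 + (-11 + H + I) = -14 + H + I)
T(M) = (74 + M)/(14 + M) (T(M) = (M + 74)/(M + (-14 + 14 + 14)) = (74 + M)/(M + 14) = (74 + M)/(14 + M))
48197 + T(-90) = 48197 + (74 - 90)/(14 - 90) = 48197 - 16/(-76) = 48197 - 1/76*(-16) = 48197 + 4/19 = 915747/19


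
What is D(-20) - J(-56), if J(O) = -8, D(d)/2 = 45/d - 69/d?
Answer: 52/5 ≈ 10.400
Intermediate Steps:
D(d) = -48/d (D(d) = 2*(45/d - 69/d) = 2*(-24/d) = -48/d)
D(-20) - J(-56) = -48/(-20) - 1*(-8) = -48*(-1/20) + 8 = 12/5 + 8 = 52/5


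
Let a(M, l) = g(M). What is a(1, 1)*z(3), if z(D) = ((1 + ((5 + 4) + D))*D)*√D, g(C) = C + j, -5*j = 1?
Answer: 156*√3/5 ≈ 54.040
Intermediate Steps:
j = -⅕ (j = -⅕*1 = -⅕ ≈ -0.20000)
g(C) = -⅕ + C (g(C) = C - ⅕ = -⅕ + C)
a(M, l) = -⅕ + M
z(D) = D^(3/2)*(10 + D) (z(D) = ((1 + (9 + D))*D)*√D = ((10 + D)*D)*√D = (D*(10 + D))*√D = D^(3/2)*(10 + D))
a(1, 1)*z(3) = (-⅕ + 1)*(3^(3/2)*(10 + 3)) = 4*((3*√3)*13)/5 = 4*(39*√3)/5 = 156*√3/5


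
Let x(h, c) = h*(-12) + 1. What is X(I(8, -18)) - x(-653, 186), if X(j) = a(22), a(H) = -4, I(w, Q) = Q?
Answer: -7841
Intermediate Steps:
x(h, c) = 1 - 12*h (x(h, c) = -12*h + 1 = 1 - 12*h)
X(j) = -4
X(I(8, -18)) - x(-653, 186) = -4 - (1 - 12*(-653)) = -4 - (1 + 7836) = -4 - 1*7837 = -4 - 7837 = -7841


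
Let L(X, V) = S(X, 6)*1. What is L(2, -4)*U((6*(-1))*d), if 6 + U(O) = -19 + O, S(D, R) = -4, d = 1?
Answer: 124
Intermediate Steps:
U(O) = -25 + O (U(O) = -6 + (-19 + O) = -25 + O)
L(X, V) = -4 (L(X, V) = -4*1 = -4)
L(2, -4)*U((6*(-1))*d) = -4*(-25 + (6*(-1))*1) = -4*(-25 - 6*1) = -4*(-25 - 6) = -4*(-31) = 124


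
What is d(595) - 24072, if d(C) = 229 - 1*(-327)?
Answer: -23516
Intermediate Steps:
d(C) = 556 (d(C) = 229 + 327 = 556)
d(595) - 24072 = 556 - 24072 = -23516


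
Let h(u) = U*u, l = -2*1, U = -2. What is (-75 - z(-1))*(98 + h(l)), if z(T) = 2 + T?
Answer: -7752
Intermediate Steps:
l = -2
h(u) = -2*u
(-75 - z(-1))*(98 + h(l)) = (-75 - (2 - 1))*(98 - 2*(-2)) = (-75 - 1*1)*(98 + 4) = (-75 - 1)*102 = -76*102 = -7752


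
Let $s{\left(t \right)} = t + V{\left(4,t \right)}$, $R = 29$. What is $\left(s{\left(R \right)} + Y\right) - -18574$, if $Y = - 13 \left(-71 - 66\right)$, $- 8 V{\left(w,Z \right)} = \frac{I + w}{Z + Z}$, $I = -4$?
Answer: $20384$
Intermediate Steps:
$V{\left(w,Z \right)} = - \frac{-4 + w}{16 Z}$ ($V{\left(w,Z \right)} = - \frac{\left(-4 + w\right) \frac{1}{Z + Z}}{8} = - \frac{\left(-4 + w\right) \frac{1}{2 Z}}{8} = - \frac{\frac{1}{2} \frac{1}{Z} \left(-4 + w\right)}{8} = - \frac{-4 + w}{16 Z}$)
$s{\left(t \right)} = t$ ($s{\left(t \right)} = t + \frac{4 - 4}{16 t} = t + \frac{1}{16} \frac{1}{t} 0 = t + 0 = t$)
$Y = 1781$ ($Y = \left(-13\right) \left(-137\right) = 1781$)
$\left(s{\left(R \right)} + Y\right) - -18574 = \left(29 + 1781\right) - -18574 = 1810 + 18574 = 20384$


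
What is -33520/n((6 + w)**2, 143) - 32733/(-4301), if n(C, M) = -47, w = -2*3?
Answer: 145707971/202147 ≈ 720.80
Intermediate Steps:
w = -6
-33520/n((6 + w)**2, 143) - 32733/(-4301) = -33520/(-47) - 32733/(-4301) = -33520*(-1/47) - 32733*(-1/4301) = 33520/47 + 32733/4301 = 145707971/202147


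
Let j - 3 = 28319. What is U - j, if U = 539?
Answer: -27783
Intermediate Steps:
j = 28322 (j = 3 + 28319 = 28322)
U - j = 539 - 1*28322 = 539 - 28322 = -27783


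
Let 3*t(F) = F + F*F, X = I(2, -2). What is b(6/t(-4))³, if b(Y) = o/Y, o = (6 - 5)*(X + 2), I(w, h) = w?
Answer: 512/27 ≈ 18.963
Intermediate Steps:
X = 2
o = 4 (o = (6 - 5)*(2 + 2) = 1*4 = 4)
t(F) = F/3 + F²/3 (t(F) = (F + F*F)/3 = (F + F²)/3 = F/3 + F²/3)
b(Y) = 4/Y
b(6/t(-4))³ = (4/((6/(((⅓)*(-4)*(1 - 4))))))³ = (4/((6/(((⅓)*(-4)*(-3))))))³ = (4/((6/4)))³ = (4/((6*(¼))))³ = (4/(3/2))³ = (4*(⅔))³ = (8/3)³ = 512/27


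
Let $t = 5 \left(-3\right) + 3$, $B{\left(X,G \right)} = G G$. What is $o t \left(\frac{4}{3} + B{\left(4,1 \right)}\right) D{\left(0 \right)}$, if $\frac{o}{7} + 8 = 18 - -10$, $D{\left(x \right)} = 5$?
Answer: $-19600$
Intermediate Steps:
$B{\left(X,G \right)} = G^{2}$
$o = 140$ ($o = -56 + 7 \left(18 - -10\right) = -56 + 7 \left(18 + 10\right) = -56 + 7 \cdot 28 = -56 + 196 = 140$)
$t = -12$ ($t = -15 + 3 = -12$)
$o t \left(\frac{4}{3} + B{\left(4,1 \right)}\right) D{\left(0 \right)} = 140 \left(-12\right) \left(\frac{4}{3} + 1^{2}\right) 5 = - 1680 \left(4 \cdot \frac{1}{3} + 1\right) 5 = - 1680 \left(\frac{4}{3} + 1\right) 5 = - 1680 \cdot \frac{7}{3} \cdot 5 = \left(-1680\right) \frac{35}{3} = -19600$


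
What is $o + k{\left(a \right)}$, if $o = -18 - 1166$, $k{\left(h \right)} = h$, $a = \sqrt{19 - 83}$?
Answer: $-1184 + 8 i \approx -1184.0 + 8.0 i$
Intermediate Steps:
$a = 8 i$ ($a = \sqrt{-64} = 8 i \approx 8.0 i$)
$o = -1184$ ($o = -18 - 1166 = -1184$)
$o + k{\left(a \right)} = -1184 + 8 i$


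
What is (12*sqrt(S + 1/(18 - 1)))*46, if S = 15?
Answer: 8832*sqrt(17)/17 ≈ 2142.1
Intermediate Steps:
(12*sqrt(S + 1/(18 - 1)))*46 = (12*sqrt(15 + 1/(18 - 1)))*46 = (12*sqrt(15 + 1/17))*46 = (12*sqrt(256/17))*46 = (12*(16*sqrt(17)/17))*46 = (192*sqrt(17)/17)*46 = 8832*sqrt(17)/17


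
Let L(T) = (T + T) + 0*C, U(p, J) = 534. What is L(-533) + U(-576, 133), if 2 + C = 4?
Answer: -532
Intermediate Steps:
C = 2 (C = -2 + 4 = 2)
L(T) = 2*T (L(T) = (T + T) + 0*2 = 2*T + 0 = 2*T)
L(-533) + U(-576, 133) = 2*(-533) + 534 = -1066 + 534 = -532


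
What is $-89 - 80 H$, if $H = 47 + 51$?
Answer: $-7929$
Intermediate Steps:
$H = 98$
$-89 - 80 H = -89 - 7840 = -7929$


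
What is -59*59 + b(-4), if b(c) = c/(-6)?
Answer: -10441/3 ≈ -3480.3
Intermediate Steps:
b(c) = -c/6 (b(c) = c*(-⅙) = -c/6)
-59*59 + b(-4) = -59*59 - ⅙*(-4) = -3481 + ⅔ = -10441/3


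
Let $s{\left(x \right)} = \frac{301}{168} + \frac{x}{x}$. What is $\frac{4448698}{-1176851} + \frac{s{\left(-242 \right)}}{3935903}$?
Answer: $- \frac{420231372454039}{111167313154872} \approx -3.7802$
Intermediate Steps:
$s{\left(x \right)} = \frac{67}{24}$ ($s{\left(x \right)} = 301 \cdot \frac{1}{168} + 1 = \frac{43}{24} + 1 = \frac{67}{24}$)
$\frac{4448698}{-1176851} + \frac{s{\left(-242 \right)}}{3935903} = \frac{4448698}{-1176851} + \frac{67}{24 \cdot 3935903} = 4448698 \left(- \frac{1}{1176851}\right) + \frac{67}{24} \cdot \frac{1}{3935903} = - \frac{4448698}{1176851} + \frac{67}{94461672} = - \frac{420231372454039}{111167313154872}$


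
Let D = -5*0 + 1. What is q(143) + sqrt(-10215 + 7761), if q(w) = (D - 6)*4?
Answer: -20 + I*sqrt(2454) ≈ -20.0 + 49.538*I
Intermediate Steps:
D = 1 (D = 0 + 1 = 1)
q(w) = -20 (q(w) = (1 - 6)*4 = -5*4 = -20)
q(143) + sqrt(-10215 + 7761) = -20 + sqrt(-10215 + 7761) = -20 + sqrt(-2454) = -20 + I*sqrt(2454)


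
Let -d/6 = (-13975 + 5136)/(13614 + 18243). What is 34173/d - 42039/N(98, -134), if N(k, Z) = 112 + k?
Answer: 6288523569/309365 ≈ 20327.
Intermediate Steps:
d = 17678/10619 (d = -6*(-13975 + 5136)/(13614 + 18243) = -(-53034)/31857 = -6*(-8839/31857) = 17678/10619 ≈ 1.6648)
34173/d - 42039/N(98, -134) = 34173/(17678/10619) - 42039/(112 + 98) = 34173*(10619/17678) - 42039/210 = 362883087/17678 - 42039*1/210 = 362883087/17678 - 14013/70 = 6288523569/309365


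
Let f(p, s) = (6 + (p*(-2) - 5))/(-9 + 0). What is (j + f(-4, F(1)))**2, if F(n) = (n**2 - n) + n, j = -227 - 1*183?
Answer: 168921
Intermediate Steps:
j = -410 (j = -227 - 183 = -410)
F(n) = n**2
f(p, s) = -1/9 + 2*p/9 (f(p, s) = (6 + (-2*p - 5))/(-9) = (6 + (-5 - 2*p))*(-1/9) = (1 - 2*p)*(-1/9) = -1/9 + 2*p/9)
(j + f(-4, F(1)))**2 = (-410 + (-1/9 + (2/9)*(-4)))**2 = (-410 + (-1/9 - 8/9))**2 = (-410 - 1)**2 = (-411)**2 = 168921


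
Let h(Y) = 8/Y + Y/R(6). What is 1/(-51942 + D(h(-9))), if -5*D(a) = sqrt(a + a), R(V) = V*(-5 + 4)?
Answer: -1062450/55185777899 + 15*sqrt(11)/607043556889 ≈ -1.9252e-5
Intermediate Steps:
R(V) = -V (R(V) = V*(-1) = -V)
h(Y) = 8/Y - Y/6 (h(Y) = 8/Y + Y/((-1*6)) = 8/Y + Y/(-6) = 8/Y + Y*(-1/6) = 8/Y - Y/6)
D(a) = -sqrt(2)*sqrt(a)/5 (D(a) = -sqrt(a + a)/5 = -sqrt(2)*sqrt(a)/5)
1/(-51942 + D(h(-9))) = 1/(-51942 - sqrt(2)*sqrt(8/(-9) - 1/6*(-9))/5) = 1/(-51942 - sqrt(2)*sqrt(8*(-1/9) + 3/2)/5) = 1/(-51942 - sqrt(2)*sqrt(-8/9 + 3/2)/5) = 1/(-51942 - sqrt(2)*sqrt(11/18)/5) = 1/(-51942 - sqrt(2)*sqrt(22)/6/5) = 1/(-51942 - sqrt(11)/15)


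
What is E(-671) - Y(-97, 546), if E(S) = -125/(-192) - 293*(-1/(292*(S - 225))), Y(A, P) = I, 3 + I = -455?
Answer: 359992489/784896 ≈ 458.65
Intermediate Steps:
I = -458 (I = -3 - 455 = -458)
Y(A, P) = -458
E(S) = 125/192 - 293/(65700 - 292*S) (E(S) = -125*(-1/192) - 293*(-1/(292*(-225 + S))) = 125/192 - 293/(65700 - 292*S))
E(-671) - Y(-97, 546) = (-2039061 + 9125*(-671))/(14016*(-225 - 671)) - 1*(-458) = (1/14016)*(-2039061 - 6122875)/(-896) + 458 = (1/14016)*(-1/896)*(-8161936) + 458 = 510121/784896 + 458 = 359992489/784896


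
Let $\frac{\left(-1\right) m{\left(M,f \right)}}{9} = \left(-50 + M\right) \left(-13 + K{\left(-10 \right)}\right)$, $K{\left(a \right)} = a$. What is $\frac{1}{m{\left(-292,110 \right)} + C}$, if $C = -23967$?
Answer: $- \frac{1}{94761} \approx -1.0553 \cdot 10^{-5}$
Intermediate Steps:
$m{\left(M,f \right)} = -10350 + 207 M$ ($m{\left(M,f \right)} = - 9 \left(-50 + M\right) \left(-13 - 10\right) = - 9 \left(-50 + M\right) \left(-23\right) = - 9 \left(1150 - 23 M\right) = -10350 + 207 M$)
$\frac{1}{m{\left(-292,110 \right)} + C} = \frac{1}{\left(-10350 + 207 \left(-292\right)\right) - 23967} = \frac{1}{\left(-10350 - 60444\right) - 23967} = \frac{1}{-70794 - 23967} = \frac{1}{-94761} = - \frac{1}{94761}$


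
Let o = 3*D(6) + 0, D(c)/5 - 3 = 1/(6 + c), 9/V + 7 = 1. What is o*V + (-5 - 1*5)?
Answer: -635/8 ≈ -79.375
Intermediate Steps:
V = -3/2 (V = 9/(-7 + 1) = 9/(-6) = 9*(-⅙) = -3/2 ≈ -1.5000)
D(c) = 15 + 5/(6 + c)
o = 185/4 (o = 3*(5*(19 + 3*6)/(6 + 6)) + 0 = 3*(5*(19 + 18)/12) + 0 = 3*(5*(1/12)*37) + 0 = 3*(185/12) + 0 = 185/4 + 0 = 185/4 ≈ 46.250)
o*V + (-5 - 1*5) = (185/4)*(-3/2) + (-5 - 1*5) = -555/8 + (-5 - 5) = -555/8 - 10 = -635/8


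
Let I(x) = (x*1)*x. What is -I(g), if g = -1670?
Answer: -2788900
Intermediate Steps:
I(x) = x² (I(x) = x*x = x²)
-I(g) = -1*(-1670)² = -1*2788900 = -2788900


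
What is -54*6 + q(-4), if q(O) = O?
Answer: -328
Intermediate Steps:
-54*6 + q(-4) = -54*6 - 4 = -9*36 - 4 = -324 - 4 = -328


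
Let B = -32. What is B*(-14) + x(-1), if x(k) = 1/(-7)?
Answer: 3135/7 ≈ 447.86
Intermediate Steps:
x(k) = -1/7
B*(-14) + x(-1) = -32*(-14) - 1/7 = 448 - 1/7 = 3135/7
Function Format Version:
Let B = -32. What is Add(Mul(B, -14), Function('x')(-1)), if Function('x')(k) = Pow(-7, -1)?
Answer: Rational(3135, 7) ≈ 447.86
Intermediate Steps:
Function('x')(k) = Rational(-1, 7)
Add(Mul(B, -14), Function('x')(-1)) = Add(Mul(-32, -14), Rational(-1, 7)) = Add(448, Rational(-1, 7)) = Rational(3135, 7)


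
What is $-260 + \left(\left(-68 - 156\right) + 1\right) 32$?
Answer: $-7396$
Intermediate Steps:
$-260 + \left(\left(-68 - 156\right) + 1\right) 32 = -260 + \left(-224 + 1\right) 32 = -260 - 7136 = -7396$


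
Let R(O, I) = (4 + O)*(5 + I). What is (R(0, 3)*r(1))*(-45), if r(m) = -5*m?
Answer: 7200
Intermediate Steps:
(R(0, 3)*r(1))*(-45) = ((20 + 4*3 + 5*0 + 3*0)*(-5*1))*(-45) = ((20 + 12 + 0 + 0)*(-5))*(-45) = (32*(-5))*(-45) = -160*(-45) = 7200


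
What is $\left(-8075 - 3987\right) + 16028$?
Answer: $3966$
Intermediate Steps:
$\left(-8075 - 3987\right) + 16028 = -12062 + 16028 = 3966$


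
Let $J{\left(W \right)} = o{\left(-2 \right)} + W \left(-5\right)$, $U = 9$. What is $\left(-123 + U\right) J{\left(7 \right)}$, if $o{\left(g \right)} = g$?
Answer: $4218$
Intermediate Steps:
$J{\left(W \right)} = -2 - 5 W$ ($J{\left(W \right)} = -2 + W \left(-5\right) = -2 - 5 W$)
$\left(-123 + U\right) J{\left(7 \right)} = \left(-123 + 9\right) \left(-2 - 35\right) = - 114 \left(-2 - 35\right) = \left(-114\right) \left(-37\right) = 4218$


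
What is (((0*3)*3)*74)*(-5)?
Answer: 0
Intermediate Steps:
(((0*3)*3)*74)*(-5) = ((0*3)*74)*(-5) = (0*74)*(-5) = 0*(-5) = 0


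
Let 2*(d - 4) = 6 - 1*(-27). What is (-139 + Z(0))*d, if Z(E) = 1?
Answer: -2829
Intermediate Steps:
d = 41/2 (d = 4 + (6 - 1*(-27))/2 = 4 + (6 + 27)/2 = 4 + (½)*33 = 4 + 33/2 = 41/2 ≈ 20.500)
(-139 + Z(0))*d = (-139 + 1)*(41/2) = -138*41/2 = -2829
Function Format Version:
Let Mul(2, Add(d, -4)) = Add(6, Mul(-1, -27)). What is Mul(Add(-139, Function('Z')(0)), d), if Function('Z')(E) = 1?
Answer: -2829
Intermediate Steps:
d = Rational(41, 2) (d = Add(4, Mul(Rational(1, 2), Add(6, Mul(-1, -27)))) = Add(4, Mul(Rational(1, 2), Add(6, 27))) = Add(4, Mul(Rational(1, 2), 33)) = Add(4, Rational(33, 2)) = Rational(41, 2) ≈ 20.500)
Mul(Add(-139, Function('Z')(0)), d) = Mul(Add(-139, 1), Rational(41, 2)) = Mul(-138, Rational(41, 2)) = -2829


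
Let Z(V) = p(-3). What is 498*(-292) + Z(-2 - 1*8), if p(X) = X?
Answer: -145419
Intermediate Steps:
Z(V) = -3
498*(-292) + Z(-2 - 1*8) = 498*(-292) - 3 = -145416 - 3 = -145419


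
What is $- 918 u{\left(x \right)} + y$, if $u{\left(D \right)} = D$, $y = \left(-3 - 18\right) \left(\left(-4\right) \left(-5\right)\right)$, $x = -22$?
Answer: $19776$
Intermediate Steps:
$y = -420$ ($y = \left(-21\right) 20 = -420$)
$- 918 u{\left(x \right)} + y = \left(-918\right) \left(-22\right) - 420 = 20196 - 420 = 19776$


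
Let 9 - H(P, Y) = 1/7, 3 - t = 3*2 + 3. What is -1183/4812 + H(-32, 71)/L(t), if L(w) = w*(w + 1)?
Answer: 2773/56140 ≈ 0.049394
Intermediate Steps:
t = -6 (t = 3 - (3*2 + 3) = 3 - (6 + 3) = 3 - 1*9 = 3 - 9 = -6)
L(w) = w*(1 + w)
H(P, Y) = 62/7 (H(P, Y) = 9 - 1/7 = 9 - 1*⅐ = 9 - ⅐ = 62/7)
-1183/4812 + H(-32, 71)/L(t) = -1183/4812 + 62/(7*((-6*(1 - 6)))) = -1183*1/4812 + 62/(7*((-6*(-5)))) = -1183/4812 + (62/7)/30 = -1183/4812 + (62/7)*(1/30) = -1183/4812 + 31/105 = 2773/56140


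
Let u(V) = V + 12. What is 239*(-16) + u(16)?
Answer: -3796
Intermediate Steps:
u(V) = 12 + V
239*(-16) + u(16) = 239*(-16) + (12 + 16) = -3824 + 28 = -3796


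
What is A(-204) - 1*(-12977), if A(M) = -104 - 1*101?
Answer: 12772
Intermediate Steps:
A(M) = -205 (A(M) = -104 - 101 = -205)
A(-204) - 1*(-12977) = -205 - 1*(-12977) = -205 + 12977 = 12772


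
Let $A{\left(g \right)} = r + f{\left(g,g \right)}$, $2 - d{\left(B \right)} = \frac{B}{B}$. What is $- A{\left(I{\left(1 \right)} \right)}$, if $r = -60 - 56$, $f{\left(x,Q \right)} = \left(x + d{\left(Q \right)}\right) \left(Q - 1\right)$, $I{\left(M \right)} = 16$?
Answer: $-139$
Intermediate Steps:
$d{\left(B \right)} = 1$ ($d{\left(B \right)} = 2 - \frac{B}{B} = 2 - 1 = 1$)
$f{\left(x,Q \right)} = \left(1 + x\right) \left(-1 + Q\right)$ ($f{\left(x,Q \right)} = \left(x + 1\right) \left(Q - 1\right) = \left(1 + x\right) \left(-1 + Q\right)$)
$r = -116$
$A{\left(g \right)} = -117 + g^{2}$ ($A{\left(g \right)} = -116 + \left(-1 + g - g + g g\right) = -116 + \left(-1 + g - g + g^{2}\right) = -116 + \left(-1 + g^{2}\right) = -117 + g^{2}$)
$- A{\left(I{\left(1 \right)} \right)} = - (-117 + 16^{2}) = - (-117 + 256) = \left(-1\right) 139 = -139$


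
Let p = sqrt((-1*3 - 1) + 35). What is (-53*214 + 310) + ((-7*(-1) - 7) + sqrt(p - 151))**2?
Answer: -11183 + sqrt(31) ≈ -11177.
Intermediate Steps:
p = sqrt(31) (p = sqrt((-3 - 1) + 35) = sqrt(-4 + 35) = sqrt(31) ≈ 5.5678)
(-53*214 + 310) + ((-7*(-1) - 7) + sqrt(p - 151))**2 = (-53*214 + 310) + ((-7*(-1) - 7) + sqrt(sqrt(31) - 151))**2 = (-11342 + 310) + ((7 - 7) + sqrt(-151 + sqrt(31)))**2 = -11032 + (0 + sqrt(-151 + sqrt(31)))**2 = -11032 + (sqrt(-151 + sqrt(31)))**2 = -11032 + (-151 + sqrt(31)) = -11183 + sqrt(31)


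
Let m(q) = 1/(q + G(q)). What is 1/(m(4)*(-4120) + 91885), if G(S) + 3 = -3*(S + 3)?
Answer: 1/92091 ≈ 1.0859e-5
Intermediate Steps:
G(S) = -12 - 3*S (G(S) = -3 - 3*(S + 3) = -3 - 3*(3 + S) = -3 + (-9 - 3*S) = -12 - 3*S)
m(q) = 1/(-12 - 2*q) (m(q) = 1/(q + (-12 - 3*q)) = 1/(-12 - 2*q))
1/(m(4)*(-4120) + 91885) = 1/(-1/(12 + 2*4)*(-4120) + 91885) = 1/(-1/(12 + 8)*(-4120) + 91885) = 1/(-1/20*(-4120) + 91885) = 1/(206 + 91885) = 1/92091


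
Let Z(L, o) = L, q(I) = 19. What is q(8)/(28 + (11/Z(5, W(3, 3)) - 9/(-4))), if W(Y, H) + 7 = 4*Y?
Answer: 380/649 ≈ 0.58552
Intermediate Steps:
W(Y, H) = -7 + 4*Y
q(8)/(28 + (11/Z(5, W(3, 3)) - 9/(-4))) = 19/(28 + (11/5 - 9/(-4))) = 19/(28 + (11*(1/5) - 9*(-1/4))) = 19/(28 + (11/5 + 9/4)) = 19/(28 + 89/20) = 19/(649/20) = (20/649)*19 = 380/649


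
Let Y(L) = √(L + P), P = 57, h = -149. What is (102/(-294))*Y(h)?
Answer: -34*I*√23/49 ≈ -3.3277*I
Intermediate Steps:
Y(L) = √(57 + L) (Y(L) = √(L + 57) = √(57 + L))
(102/(-294))*Y(h) = (102/(-294))*√(57 - 149) = (102*(-1/294))*√(-92) = -34*I*√23/49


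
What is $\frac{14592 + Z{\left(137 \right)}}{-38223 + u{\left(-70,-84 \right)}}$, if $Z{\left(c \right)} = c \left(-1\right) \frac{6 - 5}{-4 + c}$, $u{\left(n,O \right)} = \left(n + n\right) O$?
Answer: $- \frac{1940599}{3519579} \approx -0.55137$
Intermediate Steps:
$u{\left(n,O \right)} = 2 O n$ ($u{\left(n,O \right)} = 2 n O = 2 O n$)
$Z{\left(c \right)} = - \frac{c}{-4 + c}$ ($Z{\left(c \right)} = - c 1 \frac{1}{-4 + c} = \frac{\left(-1\right) c}{-4 + c} = - \frac{c}{-4 + c}$)
$\frac{14592 + Z{\left(137 \right)}}{-38223 + u{\left(-70,-84 \right)}} = \frac{14592 - \frac{137}{-4 + 137}}{-38223 + 2 \left(-84\right) \left(-70\right)} = \frac{14592 - \frac{137}{133}}{-38223 + 11760} = \frac{14592 - 137 \cdot \frac{1}{133}}{-26463} = \left(14592 - \frac{137}{133}\right) \left(- \frac{1}{26463}\right) = \frac{1940599}{133} \left(- \frac{1}{26463}\right) = - \frac{1940599}{3519579}$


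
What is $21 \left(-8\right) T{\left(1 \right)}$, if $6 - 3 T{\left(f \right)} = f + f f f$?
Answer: $-224$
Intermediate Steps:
$T{\left(f \right)} = 2 - \frac{f}{3} - \frac{f^{3}}{3}$ ($T{\left(f \right)} = 2 - \frac{f + f f f}{3} = 2 - \frac{f + f^{2} f}{3} = 2 - \frac{f + f^{3}}{3} = 2 - \left(\frac{f}{3} + \frac{f^{3}}{3}\right) = 2 - \frac{f}{3} - \frac{f^{3}}{3}$)
$21 \left(-8\right) T{\left(1 \right)} = 21 \left(-8\right) \left(2 - \frac{1}{3} - \frac{1^{3}}{3}\right) = - 168 \left(2 - \frac{1}{3} - \frac{1}{3}\right) = \left(-168\right) \frac{4}{3} = -224$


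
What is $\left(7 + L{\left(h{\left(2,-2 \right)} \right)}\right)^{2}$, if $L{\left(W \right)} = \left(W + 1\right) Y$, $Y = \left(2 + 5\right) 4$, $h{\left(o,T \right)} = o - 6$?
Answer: $5929$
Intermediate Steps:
$h{\left(o,T \right)} = -6 + o$ ($h{\left(o,T \right)} = o - 6 = -6 + o$)
$Y = 28$ ($Y = 7 \cdot 4 = 28$)
$L{\left(W \right)} = 28 + 28 W$ ($L{\left(W \right)} = \left(W + 1\right) 28 = \left(1 + W\right) 28 = 28 + 28 W$)
$\left(7 + L{\left(h{\left(2,-2 \right)} \right)}\right)^{2} = \left(7 + \left(28 + 28 \left(-6 + 2\right)\right)\right)^{2} = \left(7 + \left(28 + 28 \left(-4\right)\right)\right)^{2} = \left(7 + \left(28 - 112\right)\right)^{2} = \left(7 - 84\right)^{2} = \left(-77\right)^{2} = 5929$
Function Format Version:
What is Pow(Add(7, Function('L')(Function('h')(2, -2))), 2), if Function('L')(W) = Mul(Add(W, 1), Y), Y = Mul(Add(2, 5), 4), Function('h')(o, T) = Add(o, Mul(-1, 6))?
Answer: 5929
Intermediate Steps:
Function('h')(o, T) = Add(-6, o) (Function('h')(o, T) = Add(o, -6) = Add(-6, o))
Y = 28 (Y = Mul(7, 4) = 28)
Function('L')(W) = Add(28, Mul(28, W)) (Function('L')(W) = Mul(Add(W, 1), 28) = Mul(Add(1, W), 28) = Add(28, Mul(28, W)))
Pow(Add(7, Function('L')(Function('h')(2, -2))), 2) = Pow(Add(7, Add(28, Mul(28, Add(-6, 2)))), 2) = Pow(Add(7, Add(28, Mul(28, -4))), 2) = Pow(Add(7, Add(28, -112)), 2) = Pow(Add(7, -84), 2) = Pow(-77, 2) = 5929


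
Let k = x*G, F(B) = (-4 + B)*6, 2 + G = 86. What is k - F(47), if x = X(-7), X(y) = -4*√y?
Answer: -258 - 336*I*√7 ≈ -258.0 - 888.97*I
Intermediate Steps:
G = 84 (G = -2 + 86 = 84)
x = -4*I*√7 ≈ -10.583*I
F(B) = -24 + 6*B
k = -336*I*√7 (k = -4*I*√7*84 = -336*I*√7 ≈ -888.97*I)
k - F(47) = -336*I*√7 - (-24 + 6*47) = -336*I*√7 - (-24 + 282) = -336*I*√7 - 1*258 = -336*I*√7 - 258 = -258 - 336*I*√7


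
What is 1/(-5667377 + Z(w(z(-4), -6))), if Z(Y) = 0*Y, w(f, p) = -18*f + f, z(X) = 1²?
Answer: -1/5667377 ≈ -1.7645e-7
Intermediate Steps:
z(X) = 1
w(f, p) = -17*f
Z(Y) = 0
1/(-5667377 + Z(w(z(-4), -6))) = 1/(-5667377 + 0) = 1/(-5667377) = -1/5667377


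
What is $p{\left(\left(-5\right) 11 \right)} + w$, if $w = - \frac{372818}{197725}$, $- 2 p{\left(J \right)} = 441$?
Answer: $- \frac{87942361}{395450} \approx -222.39$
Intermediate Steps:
$p{\left(J \right)} = - \frac{441}{2}$ ($p{\left(J \right)} = \left(- \frac{1}{2}\right) 441 = - \frac{441}{2}$)
$w = - \frac{372818}{197725}$ ($w = \left(-372818\right) \frac{1}{197725} = - \frac{372818}{197725} \approx -1.8855$)
$p{\left(\left(-5\right) 11 \right)} + w = - \frac{441}{2} - \frac{372818}{197725} = - \frac{87942361}{395450}$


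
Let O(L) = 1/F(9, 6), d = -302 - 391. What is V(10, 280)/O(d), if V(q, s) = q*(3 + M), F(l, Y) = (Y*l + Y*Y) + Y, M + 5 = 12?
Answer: 9600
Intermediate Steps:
M = 7 (M = -5 + 12 = 7)
d = -693
F(l, Y) = Y + Y**2 + Y*l (F(l, Y) = (Y*l + Y**2) + Y = (Y**2 + Y*l) + Y = Y + Y**2 + Y*l)
O(L) = 1/96 (O(L) = 1/(6*(1 + 6 + 9)) = 1/(6*16) = 1/96)
V(q, s) = 10*q (V(q, s) = q*(3 + 7) = q*10 = 10*q)
V(10, 280)/O(d) = (10*10)/(1/96) = 100*96 = 9600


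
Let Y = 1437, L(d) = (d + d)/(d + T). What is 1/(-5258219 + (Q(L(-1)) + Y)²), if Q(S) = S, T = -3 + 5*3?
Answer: -121/386446474 ≈ -3.1311e-7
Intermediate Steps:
T = 12 (T = -3 + 15 = 12)
L(d) = 2*d/(12 + d) (L(d) = (d + d)/(d + 12) = (2*d)/(12 + d) = 2*d/(12 + d))
1/(-5258219 + (Q(L(-1)) + Y)²) = 1/(-5258219 + (2*(-1)/(12 - 1) + 1437)²) = 1/(-5258219 + (2*(-1)/11 + 1437)²) = 1/(-5258219 + (2*(-1)*(1/11) + 1437)²) = 1/(-5258219 + (-2/11 + 1437)²) = 1/(-5258219 + (15805/11)²) = 1/(-5258219 + 249798025/121) = 1/(-386446474/121) = -121/386446474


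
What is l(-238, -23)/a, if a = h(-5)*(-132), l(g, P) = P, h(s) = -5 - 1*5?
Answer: -23/1320 ≈ -0.017424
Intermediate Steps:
h(s) = -10 (h(s) = -5 - 5 = -10)
a = 1320 (a = -10*(-132) = 1320)
l(-238, -23)/a = -23/1320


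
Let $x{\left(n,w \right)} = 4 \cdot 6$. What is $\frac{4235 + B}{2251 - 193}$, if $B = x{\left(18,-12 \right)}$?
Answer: $\frac{4259}{2058} \approx 2.0695$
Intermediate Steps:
$x{\left(n,w \right)} = 24$
$B = 24$
$\frac{4235 + B}{2251 - 193} = \frac{4235 + 24}{2251 - 193} = \frac{4259}{2058}$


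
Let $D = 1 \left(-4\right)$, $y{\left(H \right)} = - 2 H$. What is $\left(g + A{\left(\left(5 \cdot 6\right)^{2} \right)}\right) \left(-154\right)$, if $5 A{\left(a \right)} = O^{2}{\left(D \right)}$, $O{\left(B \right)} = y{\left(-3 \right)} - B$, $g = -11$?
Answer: $-1386$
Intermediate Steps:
$D = -4$
$O{\left(B \right)} = 6 - B$ ($O{\left(B \right)} = \left(-2\right) \left(-3\right) - B = 6 - B$)
$A{\left(a \right)} = 20$ ($A{\left(a \right)} = \frac{\left(6 - -4\right)^{2}}{5} = \frac{\left(6 + 4\right)^{2}}{5} = \frac{10^{2}}{5} = \frac{1}{5} \cdot 100 = 20$)
$\left(g + A{\left(\left(5 \cdot 6\right)^{2} \right)}\right) \left(-154\right) = \left(-11 + 20\right) \left(-154\right) = 9 \left(-154\right) = -1386$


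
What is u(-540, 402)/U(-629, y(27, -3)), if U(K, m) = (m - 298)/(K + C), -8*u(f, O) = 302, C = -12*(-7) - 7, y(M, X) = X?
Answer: -20838/301 ≈ -69.229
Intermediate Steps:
C = 77 (C = 84 - 7 = 77)
u(f, O) = -151/4 (u(f, O) = -1/8*302 = -151/4)
U(K, m) = (-298 + m)/(77 + K) (U(K, m) = (m - 298)/(K + 77) = (-298 + m)/(77 + K))
u(-540, 402)/U(-629, y(27, -3)) = -151*(77 - 629)/(-298 - 3)/4 = -151/(4*(-301/(-552))) = -151/(4*((-1/552*(-301)))) = -151/(4*301/552) = -151/4*552/301 = -20838/301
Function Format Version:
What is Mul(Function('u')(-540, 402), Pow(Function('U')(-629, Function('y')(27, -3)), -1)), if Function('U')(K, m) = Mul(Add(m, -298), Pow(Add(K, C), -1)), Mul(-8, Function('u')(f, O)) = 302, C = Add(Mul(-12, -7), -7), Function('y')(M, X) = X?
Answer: Rational(-20838, 301) ≈ -69.229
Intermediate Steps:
C = 77 (C = Add(84, -7) = 77)
Function('u')(f, O) = Rational(-151, 4) (Function('u')(f, O) = Mul(Rational(-1, 8), 302) = Rational(-151, 4))
Function('U')(K, m) = Mul(Pow(Add(77, K), -1), Add(-298, m)) (Function('U')(K, m) = Mul(Add(m, -298), Pow(Add(K, 77), -1)) = Mul(Add(-298, m), Pow(Add(77, K), -1)) = Mul(Pow(Add(77, K), -1), Add(-298, m)))
Mul(Function('u')(-540, 402), Pow(Function('U')(-629, Function('y')(27, -3)), -1)) = Mul(Rational(-151, 4), Pow(Mul(Pow(Add(77, -629), -1), Add(-298, -3)), -1)) = Mul(Rational(-151, 4), Pow(Mul(Pow(-552, -1), -301), -1)) = Mul(Rational(-151, 4), Pow(Mul(Rational(-1, 552), -301), -1)) = Mul(Rational(-151, 4), Pow(Rational(301, 552), -1)) = Mul(Rational(-151, 4), Rational(552, 301)) = Rational(-20838, 301)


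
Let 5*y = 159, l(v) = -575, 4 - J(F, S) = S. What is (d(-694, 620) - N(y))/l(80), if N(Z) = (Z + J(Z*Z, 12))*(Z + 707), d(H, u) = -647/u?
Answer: 54511899/1782500 ≈ 30.582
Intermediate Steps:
J(F, S) = 4 - S
y = 159/5 (y = (⅕)*159 = 159/5 ≈ 31.800)
N(Z) = (-8 + Z)*(707 + Z) (N(Z) = (Z + (4 - 1*12))*(Z + 707) = (Z + (4 - 12))*(707 + Z) = (Z - 8)*(707 + Z) = (-8 + Z)*(707 + Z))
(d(-694, 620) - N(y))/l(80) = (-647/620 - (-5656 + (159/5)² + 699*(159/5)))/(-575) = (-647*1/620 - (-5656 + 25281/25 + 111141/5))*(-1/575) = (-647/620 - 1*439586/25)*(-1/575) = (-647/620 - 439586/25)*(-1/575) = -54511899/3100*(-1/575) = 54511899/1782500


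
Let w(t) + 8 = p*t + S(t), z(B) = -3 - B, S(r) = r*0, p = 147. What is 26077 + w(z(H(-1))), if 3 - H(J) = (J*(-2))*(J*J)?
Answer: 25481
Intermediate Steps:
H(J) = 3 + 2*J³ (H(J) = 3 - J*(-2)*J*J = 3 - (-2*J)*J² = 3 - (-2)*J³ = 3 + 2*J³)
S(r) = 0
w(t) = -8 + 147*t (w(t) = -8 + (147*t + 0) = -8 + 147*t)
26077 + w(z(H(-1))) = 26077 + (-8 + 147*(-3 - (3 + 2*(-1)³))) = 26077 + (-8 + 147*(-3 - (3 + 2*(-1)))) = 26077 + (-8 + 147*(-3 - (3 - 2))) = 26077 + (-8 + 147*(-3 - 1*1)) = 26077 + (-8 + 147*(-3 - 1)) = 26077 + (-8 + 147*(-4)) = 26077 + (-8 - 588) = 26077 - 596 = 25481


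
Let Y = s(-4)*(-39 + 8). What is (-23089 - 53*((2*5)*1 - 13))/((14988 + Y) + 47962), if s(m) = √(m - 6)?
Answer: -144344350/396271211 - 71083*I*√10/396271211 ≈ -0.36426 - 0.00056725*I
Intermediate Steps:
s(m) = √(-6 + m)
Y = -31*I*√10 (Y = √(-6 - 4)*(-39 + 8) = √(-10)*(-31) = (I*√10)*(-31) = -31*I*√10 ≈ -98.031*I)
(-23089 - 53*((2*5)*1 - 13))/((14988 + Y) + 47962) = (-23089 - 53*((2*5)*1 - 13))/((14988 - 31*I*√10) + 47962) = (-23089 - 53*(10*1 - 13))/(62950 - 31*I*√10) = (-23089 - 53*(10 - 13))/(62950 - 31*I*√10) = (-23089 - 53*(-3))/(62950 - 31*I*√10) = (-23089 + 159)/(62950 - 31*I*√10) = -22930/(62950 - 31*I*√10)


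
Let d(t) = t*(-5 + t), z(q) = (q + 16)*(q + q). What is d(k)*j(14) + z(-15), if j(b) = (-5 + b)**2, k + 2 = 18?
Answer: 14226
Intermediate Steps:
k = 16 (k = -2 + 18 = 16)
z(q) = 2*q*(16 + q) (z(q) = (16 + q)*(2*q) = 2*q*(16 + q))
d(k)*j(14) + z(-15) = (16*(-5 + 16))*(-5 + 14)**2 + 2*(-15)*(16 - 15) = (16*11)*9**2 + 2*(-15)*1 = 176*81 - 30 = 14256 - 30 = 14226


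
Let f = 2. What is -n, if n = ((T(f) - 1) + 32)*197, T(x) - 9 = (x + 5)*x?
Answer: -10638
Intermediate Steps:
T(x) = 9 + x*(5 + x) (T(x) = 9 + (x + 5)*x = 9 + (5 + x)*x = 9 + x*(5 + x))
n = 10638 (n = (((9 + 2² + 5*2) - 1) + 32)*197 = (((9 + 4 + 10) - 1) + 32)*197 = ((23 - 1) + 32)*197 = (22 + 32)*197 = 54*197 = 10638)
-n = -1*10638 = -10638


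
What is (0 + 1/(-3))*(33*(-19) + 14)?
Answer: 613/3 ≈ 204.33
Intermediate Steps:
(0 + 1/(-3))*(33*(-19) + 14) = (0 - ⅓)*(-627 + 14) = -⅓*(-613) = 613/3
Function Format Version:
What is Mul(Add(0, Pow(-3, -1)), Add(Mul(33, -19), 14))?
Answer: Rational(613, 3) ≈ 204.33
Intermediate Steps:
Mul(Add(0, Pow(-3, -1)), Add(Mul(33, -19), 14)) = Mul(Add(0, Rational(-1, 3)), Add(-627, 14)) = Mul(Rational(-1, 3), -613) = Rational(613, 3)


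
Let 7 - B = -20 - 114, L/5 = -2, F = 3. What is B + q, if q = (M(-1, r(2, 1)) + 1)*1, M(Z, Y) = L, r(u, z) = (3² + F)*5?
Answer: 132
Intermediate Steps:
L = -10 (L = 5*(-2) = -10)
r(u, z) = 60 (r(u, z) = (3² + 3)*5 = (9 + 3)*5 = 12*5 = 60)
M(Z, Y) = -10
B = 141 (B = 7 - (-20 - 114) = 7 - 1*(-134) = 7 + 134 = 141)
q = -9 (q = (-10 + 1)*1 = -9*1 = -9)
B + q = 141 - 9 = 132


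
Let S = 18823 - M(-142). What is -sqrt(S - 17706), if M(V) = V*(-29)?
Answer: -I*sqrt(3001) ≈ -54.781*I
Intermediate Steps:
M(V) = -29*V
S = 14705 (S = 18823 - (-29)*(-142) = 18823 - 1*4118 = 18823 - 4118 = 14705)
-sqrt(S - 17706) = -sqrt(14705 - 17706) = -sqrt(-3001) = -I*sqrt(3001)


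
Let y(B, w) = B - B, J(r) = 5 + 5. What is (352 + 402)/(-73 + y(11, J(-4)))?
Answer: -754/73 ≈ -10.329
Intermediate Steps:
J(r) = 10
y(B, w) = 0
(352 + 402)/(-73 + y(11, J(-4))) = (352 + 402)/(-73 + 0) = 754/(-73) = 754*(-1/73) = -754/73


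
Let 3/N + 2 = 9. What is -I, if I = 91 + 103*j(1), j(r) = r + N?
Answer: -1667/7 ≈ -238.14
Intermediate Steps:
N = 3/7 (N = 3/(-2 + 9) = 3/7 ≈ 0.42857)
j(r) = 3/7 + r (j(r) = r + 3/7 = 3/7 + r)
I = 1667/7 (I = 91 + 103*(3/7 + 1) = 91 + 103*(10/7) = 91 + 1030/7 = 1667/7 ≈ 238.14)
-I = -1*1667/7 = -1667/7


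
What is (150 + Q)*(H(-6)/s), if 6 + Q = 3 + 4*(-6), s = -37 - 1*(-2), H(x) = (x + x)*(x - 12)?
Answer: -26568/35 ≈ -759.09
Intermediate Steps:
H(x) = 2*x*(-12 + x) (H(x) = (2*x)*(-12 + x) = 2*x*(-12 + x))
s = -35 (s = -37 + 2 = -35)
Q = -27 (Q = -6 + (3 + 4*(-6)) = -6 + (3 - 24) = -6 - 21 = -27)
(150 + Q)*(H(-6)/s) = (150 - 27)*((2*(-6)*(-12 - 6))/(-35)) = 123*((2*(-6)*(-18))*(-1/35)) = 123*(216*(-1/35)) = 123*(-216/35) = -26568/35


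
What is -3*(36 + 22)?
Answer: -174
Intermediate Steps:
-3*(36 + 22) = -3*58 = -174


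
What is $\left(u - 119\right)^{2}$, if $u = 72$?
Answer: $2209$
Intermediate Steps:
$\left(u - 119\right)^{2} = \left(72 - 119\right)^{2} = \left(-47\right)^{2} = 2209$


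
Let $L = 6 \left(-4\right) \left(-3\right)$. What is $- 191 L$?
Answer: $-13752$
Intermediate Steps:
$L = 72$ ($L = \left(-24\right) \left(-3\right) = 72$)
$- 191 L = \left(-191\right) 72 = -13752$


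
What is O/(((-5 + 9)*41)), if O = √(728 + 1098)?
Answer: √1826/164 ≈ 0.26056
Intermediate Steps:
O = √1826 ≈ 42.732
O/(((-5 + 9)*41)) = √1826/(((-5 + 9)*41)) = √1826/((4*41)) = √1826/164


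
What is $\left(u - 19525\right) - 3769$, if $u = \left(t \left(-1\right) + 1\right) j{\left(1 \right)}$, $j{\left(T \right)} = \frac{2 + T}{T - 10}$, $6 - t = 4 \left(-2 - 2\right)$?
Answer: $-23287$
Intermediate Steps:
$t = 22$ ($t = 6 - 4 \left(-2 - 2\right) = 6 - 4 \left(-4\right) = 6 - -16 = 6 + 16 = 22$)
$j{\left(T \right)} = \frac{2 + T}{-10 + T}$
$u = 7$ ($u = \left(22 \left(-1\right) + 1\right) \frac{2 + 1}{-10 + 1} = \left(-22 + 1\right) \frac{1}{-9} \cdot 3 = - 21 \left(\left(- \frac{1}{9}\right) 3\right) = \left(-21\right) \left(- \frac{1}{3}\right) = 7$)
$\left(u - 19525\right) - 3769 = \left(7 - 19525\right) - 3769 = -19518 - 3769 = -23287$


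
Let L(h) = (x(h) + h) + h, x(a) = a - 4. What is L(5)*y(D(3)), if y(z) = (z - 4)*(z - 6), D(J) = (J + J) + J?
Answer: 165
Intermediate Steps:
x(a) = -4 + a
L(h) = -4 + 3*h (L(h) = ((-4 + h) + h) + h = (-4 + 2*h) + h = -4 + 3*h)
D(J) = 3*J (D(J) = 2*J + J = 3*J)
y(z) = (-6 + z)*(-4 + z) (y(z) = (-4 + z)*(-6 + z) = (-6 + z)*(-4 + z))
L(5)*y(D(3)) = (-4 + 3*5)*(24 + (3*3)**2 - 30*3) = (-4 + 15)*(24 + 9**2 - 10*9) = 11*(24 + 81 - 90) = 11*15 = 165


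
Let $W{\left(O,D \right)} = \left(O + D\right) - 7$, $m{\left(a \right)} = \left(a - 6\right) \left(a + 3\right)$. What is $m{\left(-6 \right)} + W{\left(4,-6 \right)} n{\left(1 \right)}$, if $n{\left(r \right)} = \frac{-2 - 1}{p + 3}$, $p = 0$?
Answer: $45$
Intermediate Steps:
$m{\left(a \right)} = \left(-6 + a\right) \left(3 + a\right)$
$n{\left(r \right)} = -1$ ($n{\left(r \right)} = \frac{-2 - 1}{0 + 3} = - \frac{3}{3} = \left(-3\right) \frac{1}{3} = -1$)
$W{\left(O,D \right)} = -7 + D + O$ ($W{\left(O,D \right)} = \left(D + O\right) - 7 = -7 + D + O$)
$m{\left(-6 \right)} + W{\left(4,-6 \right)} n{\left(1 \right)} = \left(-18 + \left(-6\right)^{2} - -18\right) + \left(-7 - 6 + 4\right) \left(-1\right) = \left(-18 + 36 + 18\right) - -9 = 36 + 9 = 45$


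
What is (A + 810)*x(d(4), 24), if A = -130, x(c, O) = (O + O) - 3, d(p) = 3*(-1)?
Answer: 30600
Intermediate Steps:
d(p) = -3
x(c, O) = -3 + 2*O (x(c, O) = 2*O - 3 = -3 + 2*O)
(A + 810)*x(d(4), 24) = (-130 + 810)*(-3 + 2*24) = 680*(-3 + 48) = 680*45 = 30600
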